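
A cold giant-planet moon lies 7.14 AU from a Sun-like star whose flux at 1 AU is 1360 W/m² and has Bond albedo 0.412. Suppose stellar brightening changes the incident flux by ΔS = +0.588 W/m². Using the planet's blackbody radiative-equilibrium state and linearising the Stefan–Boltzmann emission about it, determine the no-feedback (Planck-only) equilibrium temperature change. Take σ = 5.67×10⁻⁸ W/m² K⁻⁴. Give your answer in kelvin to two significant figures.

0.50 K

By the inverse-square law, S = 1360/7.14² = 26.68 W/m².
Unperturbed T_e = [26.68·(1−0.412)/(4σ)]^¼ = 91.19 K.
Only a fraction (1−α) is absorbed and it's spread over 4πR², so ΔF = (1−α)ΔS/4 = 0.08644 W/m².
The Planck feedback parameter is 4σT_e³ = 0.1720 W/m²/K.
So ΔT₀ = 0.08644/0.1720 = 0.503 K.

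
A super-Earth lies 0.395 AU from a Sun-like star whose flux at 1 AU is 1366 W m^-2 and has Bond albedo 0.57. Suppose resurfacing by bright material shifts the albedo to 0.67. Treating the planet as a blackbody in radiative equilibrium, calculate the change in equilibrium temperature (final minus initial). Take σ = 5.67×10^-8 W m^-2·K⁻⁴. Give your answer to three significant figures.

-23.0 K

By the inverse-square law, S = 1366/0.395² = 8755 W m^-2.
Initial: T₁ = [S(1−0.57)/(4σ)]^(1/4) = 358.9 K.
With α = 0.67, T₂ = 336.0 K.
ΔT = T₂ − T₁ = -22.98 K.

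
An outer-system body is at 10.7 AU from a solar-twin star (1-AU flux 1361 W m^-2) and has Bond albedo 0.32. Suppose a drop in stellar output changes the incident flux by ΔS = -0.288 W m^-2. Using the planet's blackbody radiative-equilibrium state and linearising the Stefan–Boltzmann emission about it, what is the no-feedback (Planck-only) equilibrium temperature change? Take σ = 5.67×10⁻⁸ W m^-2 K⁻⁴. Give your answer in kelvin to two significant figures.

-0.47 kelvin

Irradiance scales as 1/d², so S = 1361 W m^-2 × (1/10.7)² = 11.89 W m^-2.
Reference equilibrium: T_e = [S(1−α)/(4σ)]^(1/4) = 77.27 K.
Only a fraction (1−α) is absorbed and it's spread over 4πR², so ΔF = (1−α)ΔS/4 = -0.04896 W m^-2.
Planck response: λ_P = 4σT_e³ = 4·5.67×10⁻⁸·(77.27)³ = 0.1046 W m^-2/K.
ΔT₀ = ΔF/λ_P = -0.04896/0.1046 = -0.468 K.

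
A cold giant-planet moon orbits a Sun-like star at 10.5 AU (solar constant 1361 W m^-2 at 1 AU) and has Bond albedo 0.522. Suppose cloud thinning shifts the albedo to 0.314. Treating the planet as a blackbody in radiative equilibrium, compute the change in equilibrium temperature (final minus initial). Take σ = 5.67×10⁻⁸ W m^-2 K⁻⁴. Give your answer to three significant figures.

6.75 K

Flux at the orbit: S = 1361/(10.5)² = 12.34 W m^-2.
Before: T₁ = [12.34·0.478/(4σ)]^(1/4) = 71.42 K.
With α = 0.314, T₂ = 78.17 K.
Change: 78.17 − 71.42 = 6.751 K.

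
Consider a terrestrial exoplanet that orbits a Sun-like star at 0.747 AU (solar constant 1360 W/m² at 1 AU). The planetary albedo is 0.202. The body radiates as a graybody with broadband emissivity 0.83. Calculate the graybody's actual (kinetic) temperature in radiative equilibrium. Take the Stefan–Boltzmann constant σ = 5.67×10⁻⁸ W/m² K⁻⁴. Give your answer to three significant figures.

Irradiance scales as 1/d², so S = 1360 W/m² × (1/0.747)² = 2437 W/m².
The planet absorbs (1−α)S over its disc πR² and re-emits over 4πR², so the mean absorbed flux is (1−0.202)·2437/4 = 486.2 W/m².
Equating to εσT⁴ with ε = 0.83: T = (486.2/0.83σ)^(1/4) = 318.8 K.

319 K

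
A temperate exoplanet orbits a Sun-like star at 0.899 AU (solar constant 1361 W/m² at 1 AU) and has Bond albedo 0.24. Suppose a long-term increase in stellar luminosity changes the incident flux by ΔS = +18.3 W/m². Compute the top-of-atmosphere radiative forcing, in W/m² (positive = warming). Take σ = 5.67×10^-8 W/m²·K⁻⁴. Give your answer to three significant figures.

Irradiance scales as 1/d², so S = 1361 W/m² × (1/0.899)² = 1684 W/m².
ΔF = Δ[S(1−α)]/4 = (1−0.24)·+18.3/4 = 3.477 W/m².

3.48 W/m²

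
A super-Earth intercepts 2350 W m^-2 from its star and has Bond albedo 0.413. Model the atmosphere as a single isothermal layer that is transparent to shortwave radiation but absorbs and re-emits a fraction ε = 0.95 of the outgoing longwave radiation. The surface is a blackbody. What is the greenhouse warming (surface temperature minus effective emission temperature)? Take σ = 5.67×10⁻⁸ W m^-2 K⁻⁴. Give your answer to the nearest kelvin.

At the top of the atmosphere, σT_e⁴ = S(1−α)/4 = 344.9 W m^-2, giving T_e = 279.3 K.
For a single slab of emissivity ε, T_s⁴ = 2T_e⁴/(2−ε); thus T_s = 279.3·(1.905)^(1/4) = 328.1 K.
T_s − T_e = 328.1 − 279.3 = 48.81 K.

49 K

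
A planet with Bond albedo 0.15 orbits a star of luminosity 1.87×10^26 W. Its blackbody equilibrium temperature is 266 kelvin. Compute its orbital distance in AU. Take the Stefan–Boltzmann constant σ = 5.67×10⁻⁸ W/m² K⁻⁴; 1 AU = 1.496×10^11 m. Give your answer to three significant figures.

Energy balance gives S = 4σT⁴/(1−α) = 1336 W/m².
From L = 4πd²S, d = √(1.87×10^26/(4π·1336)) = 1.055×10^11 m = 0.7055 AU.

0.706 AU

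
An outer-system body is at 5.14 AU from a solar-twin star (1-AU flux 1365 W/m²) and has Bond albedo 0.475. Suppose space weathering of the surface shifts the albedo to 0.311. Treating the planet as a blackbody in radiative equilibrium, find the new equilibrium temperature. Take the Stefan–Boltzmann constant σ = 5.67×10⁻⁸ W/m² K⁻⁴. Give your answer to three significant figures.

112 K

Irradiance scales as 1/d², so S = 1365 W/m² × (1/5.14)² = 51.67 W/m².
New equilibrium: T₂ = [(1−0.311)·51.67/(4σ)]^(1/4) = 111.9 K.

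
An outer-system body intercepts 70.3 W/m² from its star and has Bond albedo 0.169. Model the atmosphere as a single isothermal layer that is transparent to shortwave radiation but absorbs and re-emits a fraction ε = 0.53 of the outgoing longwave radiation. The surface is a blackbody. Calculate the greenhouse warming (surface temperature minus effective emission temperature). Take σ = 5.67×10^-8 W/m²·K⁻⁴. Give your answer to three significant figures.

10.1 K

The planet radiates to space at T_e = [S(1−α)/(4σ)]^(1/4) = 126.7 K.
The surface balance (absorbed SW + ε·downward IR = σT_s⁴) with T_a⁴ = T_s⁴/2 reduces to T_s = T_e·[2/(2−ε)]^¼ = 136.8 K.
T_s − T_e = 136.8 − 126.7 = 10.14 K.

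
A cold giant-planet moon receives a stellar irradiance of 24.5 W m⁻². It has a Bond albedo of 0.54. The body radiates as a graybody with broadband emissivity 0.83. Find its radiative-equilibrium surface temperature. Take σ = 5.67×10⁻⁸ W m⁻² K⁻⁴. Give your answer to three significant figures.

88.0 kelvin

Absorbed flux (global mean): S(1−α)/4 = 24.50·0.46/4 = 2.817 W m⁻².
Equating to εσT⁴ with ε = 0.83: T = (2.817/0.83σ)^(1/4) = 87.96 K.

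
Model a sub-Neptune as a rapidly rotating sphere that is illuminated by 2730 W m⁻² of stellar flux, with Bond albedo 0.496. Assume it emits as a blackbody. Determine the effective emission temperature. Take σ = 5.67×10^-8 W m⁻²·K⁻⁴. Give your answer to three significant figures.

The planet absorbs (1−α)S over its disc πR² and re-emits over 4πR², so the mean absorbed flux is (1−0.496)·2730/4 = 344.0 W m⁻².
In equilibrium σT⁴ equals this, so T = 279.1 K.

279 kelvin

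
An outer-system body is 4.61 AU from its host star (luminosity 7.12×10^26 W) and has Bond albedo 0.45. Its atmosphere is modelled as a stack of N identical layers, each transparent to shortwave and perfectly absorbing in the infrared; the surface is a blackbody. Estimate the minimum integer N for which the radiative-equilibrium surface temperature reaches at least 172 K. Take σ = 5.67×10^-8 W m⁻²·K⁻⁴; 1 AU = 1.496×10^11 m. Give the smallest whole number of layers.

Orbital distance: d = 4.61 AU = 6.897×10^11 m.
S = L/(4πd²) = 119.1 W m⁻².
The effective emission temperature is T_e = [S(1−α)/(4σ)]^¼ = 130.4 K.
Need (N+1)T_e⁴ ≥ T_s⁴, i.e. N+1 ≥ (172/130.4)⁴ = 3.030.
So N ≥ 2.030; the smallest integer is N = 3.

3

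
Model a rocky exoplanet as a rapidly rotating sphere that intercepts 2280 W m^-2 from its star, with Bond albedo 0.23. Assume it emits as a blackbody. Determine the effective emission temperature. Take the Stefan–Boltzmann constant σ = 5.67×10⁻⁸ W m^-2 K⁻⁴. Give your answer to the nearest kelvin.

297 K

Averaging over the sphere, the absorbed flux is S(1−α)/4 = 438.9 W m^-2.
Balancing against σT⁴: T = (438.9/5.67×10⁻⁸)^(1/4) = 296.6 K.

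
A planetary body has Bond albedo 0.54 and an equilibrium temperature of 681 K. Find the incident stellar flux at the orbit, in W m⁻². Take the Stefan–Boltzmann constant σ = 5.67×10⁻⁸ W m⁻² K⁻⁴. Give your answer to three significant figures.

From S(1−α)/4 = σT⁴: S = 4σT⁴/(1−α).
The emitted flux is σT⁴ = 12190 W m⁻².
S = 4·12190/0.46 = 1.060×10^5 W m⁻².

1.06×10^5 W m⁻²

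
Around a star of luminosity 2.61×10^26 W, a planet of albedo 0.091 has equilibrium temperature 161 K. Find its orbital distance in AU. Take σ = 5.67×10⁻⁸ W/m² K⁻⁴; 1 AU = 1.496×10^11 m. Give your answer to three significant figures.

The flux needed for this T is 4σT⁴/(1−0.091) = 167.6 W/m².
S = L/(4πd²) → d = √(L/4πS) = √(2.61×10^26/(4π·167.6)) = 3.520×10^11 m = 2.353 AU.

2.35 AU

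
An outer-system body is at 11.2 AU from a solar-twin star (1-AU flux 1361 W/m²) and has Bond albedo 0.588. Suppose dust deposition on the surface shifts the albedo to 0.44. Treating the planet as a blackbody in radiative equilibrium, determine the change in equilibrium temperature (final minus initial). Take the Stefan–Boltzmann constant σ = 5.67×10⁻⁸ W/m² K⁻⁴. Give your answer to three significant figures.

5.31 K

Flux at the orbit: S = 1361/(11.2)² = 10.85 W/m².
With α = 0.588, T₁ = 66.63 K.
After:  T₂ = [10.85·0.56/(4σ)]^(1/4) = 71.94 K.
ΔT = T₂ − T₁ = 5.314 K.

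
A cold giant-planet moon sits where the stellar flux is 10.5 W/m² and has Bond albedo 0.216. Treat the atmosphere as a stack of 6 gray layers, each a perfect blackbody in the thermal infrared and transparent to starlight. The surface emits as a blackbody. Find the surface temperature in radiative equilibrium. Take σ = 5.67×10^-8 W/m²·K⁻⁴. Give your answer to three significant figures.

Top-of-atmosphere balance: σT_e⁴ = S(1−α)/4 = 2.058 W/m² → T_e = 77.62 K.
For an N-layer opaque stack, T_s⁴ = (N+1)T_e⁴, hence T_s = (7)^(1/4)×77.62 K = 126.3 K.

126 kelvin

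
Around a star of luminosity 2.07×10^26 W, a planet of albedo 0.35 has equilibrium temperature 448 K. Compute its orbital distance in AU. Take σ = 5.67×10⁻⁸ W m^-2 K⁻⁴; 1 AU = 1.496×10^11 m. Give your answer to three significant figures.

0.229 AU

The flux needed for this T is 4σT⁴/(1−0.35) = 14060 W m^-2.
Then d = [L/(4πS)]^(1/2) = 3.423×10^10 m, i.e. 0.2288 AU.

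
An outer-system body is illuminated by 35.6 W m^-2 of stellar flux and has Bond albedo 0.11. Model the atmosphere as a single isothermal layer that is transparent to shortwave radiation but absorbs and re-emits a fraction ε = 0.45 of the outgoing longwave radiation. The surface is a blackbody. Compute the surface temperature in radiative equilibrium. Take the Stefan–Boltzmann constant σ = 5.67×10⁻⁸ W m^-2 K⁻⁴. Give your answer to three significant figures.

116 kelvin

At the top of the atmosphere, σT_e⁴ = S(1−α)/4 = 7.921 W m^-2, giving T_e = 108.7 K.
The surface balance (absorbed SW + ε·downward IR = σT_s⁴) with T_a⁴ = T_s⁴/2 reduces to T_s = T_e·[2/(2−ε)]^¼ = 115.9 K.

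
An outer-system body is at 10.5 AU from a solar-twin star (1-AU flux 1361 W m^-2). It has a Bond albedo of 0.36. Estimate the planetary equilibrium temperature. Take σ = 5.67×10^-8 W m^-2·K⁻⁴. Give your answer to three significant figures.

By the inverse-square law, S = 1361/10.5² = 12.34 W m^-2.
The planet absorbs (1−α)S over its disc πR² and re-emits over 4πR², so the mean absorbed flux is (1−0.36)·12.34/4 = 1.975 W m^-2.
In equilibrium σT⁴ equals this, so T = 76.83 K.

76.8 kelvin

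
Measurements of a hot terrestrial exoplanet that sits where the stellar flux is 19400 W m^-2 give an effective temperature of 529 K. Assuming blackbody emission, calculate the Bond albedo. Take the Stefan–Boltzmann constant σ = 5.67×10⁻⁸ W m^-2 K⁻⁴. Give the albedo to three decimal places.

Energy balance: S(1−α)/4 = σT⁴, so 1−α = 4σT⁴/S.
4σT⁴ = 4·5.67×10⁻⁸·(529)⁴ = 17760 W m^-2.
1−α = 17760/19400 = 0.9155, so α = 0.0845.

0.084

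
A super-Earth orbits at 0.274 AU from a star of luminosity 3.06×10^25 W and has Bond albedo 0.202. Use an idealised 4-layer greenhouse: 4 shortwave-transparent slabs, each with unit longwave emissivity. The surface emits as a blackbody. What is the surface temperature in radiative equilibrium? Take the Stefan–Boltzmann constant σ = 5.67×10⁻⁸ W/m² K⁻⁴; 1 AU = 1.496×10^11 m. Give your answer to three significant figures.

400 kelvin

d = 0.274 × 1.496×10^11 m = 4.099×10^10 m.
S = L/(4πd²) = 1449 W/m².
The effective emission temperature is T_e = [S(1−α)/(4σ)]^¼ = 267.2 K.
For an N-layer opaque stack, T_s⁴ = (N+1)T_e⁴, hence T_s = (5)^(1/4)×267.2 K = 399.6 K.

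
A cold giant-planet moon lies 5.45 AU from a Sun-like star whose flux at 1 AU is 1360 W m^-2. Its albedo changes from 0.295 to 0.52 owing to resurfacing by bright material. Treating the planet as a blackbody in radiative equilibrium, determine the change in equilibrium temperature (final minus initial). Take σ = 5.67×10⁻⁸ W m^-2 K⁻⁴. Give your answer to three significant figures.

Irradiance scales as 1/d², so S = 1360 W m^-2 × (1/5.45)² = 45.79 W m^-2.
Before: T₁ = [45.79·0.705/(4σ)]^(1/4) = 109.2 K.
Final:   T₂ = [S(1−0.52)/(4σ)]^(1/4) = 99.22 K.
Change: 99.22 − 109.2 = -10.01 K.

-10.0 K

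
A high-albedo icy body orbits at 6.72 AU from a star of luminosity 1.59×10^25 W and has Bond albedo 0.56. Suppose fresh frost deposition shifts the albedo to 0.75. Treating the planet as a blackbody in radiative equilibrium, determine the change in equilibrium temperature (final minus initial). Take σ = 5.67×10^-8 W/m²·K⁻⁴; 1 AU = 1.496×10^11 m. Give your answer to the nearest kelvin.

-5 K

d = 6.72 × 1.496×10^11 m = 1.005×10^12 m.
S = L/(4πd²) = 1.252 W/m².
With α = 0.56, T₁ = 39.48 K.
Final:   T₂ = [S(1−0.75)/(4σ)]^(1/4) = 34.27 K.
Change: 34.27 − 39.48 = -5.203 K.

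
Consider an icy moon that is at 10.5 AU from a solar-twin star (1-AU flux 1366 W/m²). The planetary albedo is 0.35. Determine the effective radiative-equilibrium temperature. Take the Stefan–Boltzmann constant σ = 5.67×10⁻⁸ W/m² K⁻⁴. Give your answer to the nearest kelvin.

77 kelvin

Flux at the orbit: S = 1366/(10.5)² = 12.39 W/m².
The planet absorbs (1−α)S over its disc πR² and re-emits over 4πR², so the mean absorbed flux is (1−0.35)·12.39/4 = 2.013 W/m².
Balancing against σT⁴: T = (2.013/5.67×10⁻⁸)^(1/4) = 77.19 K.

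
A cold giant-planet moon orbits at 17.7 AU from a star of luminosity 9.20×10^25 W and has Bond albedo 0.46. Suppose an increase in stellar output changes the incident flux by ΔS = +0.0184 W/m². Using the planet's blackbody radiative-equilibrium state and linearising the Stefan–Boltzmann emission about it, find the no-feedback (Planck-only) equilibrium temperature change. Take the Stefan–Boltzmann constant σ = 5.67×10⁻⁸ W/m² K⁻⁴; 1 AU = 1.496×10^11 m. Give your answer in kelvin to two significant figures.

0.17 K

d = 17.7 × 1.496×10^11 m = 2.648×10^12 m.
Spreading L over a sphere of radius d: S = 9.20×10^25/(4π·2.65×10^12²) = 1.044 W/m².
Unperturbed T_e = [1.044·(1−0.46)/(4σ)]^¼ = 39.71 K.
Only a fraction (1−α) is absorbed and it's spread over 4πR², so ΔF = (1−α)ΔS/4 = 0.002484 W/m².
Planck response: λ_P = 4σT_e³ = 4·5.67×10⁻⁸·(39.71)³ = 0.01420 W/m²/K.
So ΔT₀ = 0.002484/0.01420 = 0.175 K.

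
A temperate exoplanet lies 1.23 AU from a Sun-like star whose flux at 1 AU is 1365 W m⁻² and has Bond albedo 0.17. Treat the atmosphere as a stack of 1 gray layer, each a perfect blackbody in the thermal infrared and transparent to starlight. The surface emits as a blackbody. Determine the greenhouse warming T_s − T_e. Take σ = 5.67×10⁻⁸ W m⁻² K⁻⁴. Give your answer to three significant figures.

45.4 K

By the inverse-square law, S = 1365/1.23² = 902.2 W m⁻².
The effective emission temperature is T_e = [S(1−α)/(4σ)]^¼ = 239.7 K.
T_s = (N+1)^(1/4)·T_e = 285.1 K.
So the greenhouse effect raises the surface by 285.1 − 239.7 = 45.36 K.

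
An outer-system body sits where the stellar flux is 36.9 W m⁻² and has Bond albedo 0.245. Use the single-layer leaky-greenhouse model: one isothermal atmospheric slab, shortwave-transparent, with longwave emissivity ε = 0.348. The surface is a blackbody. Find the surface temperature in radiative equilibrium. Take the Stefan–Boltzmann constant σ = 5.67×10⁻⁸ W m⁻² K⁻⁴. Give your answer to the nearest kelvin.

The planet radiates to space at T_e = [S(1−α)/(4σ)]^(1/4) = 105.3 K.
The surface balance (absorbed SW + ε·downward IR = σT_s⁴) with T_a⁴ = T_s⁴/2 reduces to T_s = T_e·[2/(2−ε)]^¼ = 110.4 K.

110 K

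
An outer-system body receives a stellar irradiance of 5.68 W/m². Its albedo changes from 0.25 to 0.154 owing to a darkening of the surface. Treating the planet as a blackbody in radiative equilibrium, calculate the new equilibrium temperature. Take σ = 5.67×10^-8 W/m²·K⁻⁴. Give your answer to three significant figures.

With the new albedo, S(1−α₂)/4 = 1.201 W/m², so T₂ = 67.85 K.

67.8 kelvin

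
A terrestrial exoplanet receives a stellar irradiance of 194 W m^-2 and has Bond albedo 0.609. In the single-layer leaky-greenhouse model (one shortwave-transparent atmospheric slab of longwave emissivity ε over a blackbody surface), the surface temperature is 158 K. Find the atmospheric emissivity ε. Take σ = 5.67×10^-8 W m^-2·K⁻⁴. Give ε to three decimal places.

0.927

First, T_e = [194.0·(1−0.609)/(4σ)]^(1/4) = 135.2 K.
Since (2−ε)/2 = (T_e/T_s)⁴ = 0.5367, ε = 0.9267.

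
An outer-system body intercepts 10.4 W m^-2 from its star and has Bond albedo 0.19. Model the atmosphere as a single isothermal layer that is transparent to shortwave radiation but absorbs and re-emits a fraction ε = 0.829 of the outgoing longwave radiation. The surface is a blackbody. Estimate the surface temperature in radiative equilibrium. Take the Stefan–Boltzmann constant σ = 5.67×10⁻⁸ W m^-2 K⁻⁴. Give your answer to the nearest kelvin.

89 K

At the top of the atmosphere, σT_e⁴ = S(1−α)/4 = 2.106 W m^-2, giving T_e = 78.07 K.
Surface balance with a leaky layer gives σT_s⁴ = σT_e⁴·2/(2−ε), so T_s = T_e·[2/(2−0.829)]^(1/4) = 89.25 K.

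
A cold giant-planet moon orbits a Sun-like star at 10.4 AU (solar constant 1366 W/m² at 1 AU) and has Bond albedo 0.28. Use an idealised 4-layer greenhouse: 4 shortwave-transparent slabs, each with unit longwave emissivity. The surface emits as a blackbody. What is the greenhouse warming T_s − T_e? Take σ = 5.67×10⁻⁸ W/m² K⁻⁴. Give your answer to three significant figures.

Flux at the orbit: S = 1366/(10.4)² = 12.63 W/m².
Top-of-atmosphere balance: σT_e⁴ = S(1−α)/4 = 2.273 W/m² → T_e = 79.57 K.
T_s = (N+1)^(1/4)·T_e = 119.0 K.
Warming: T_s − T_e = 39.42 K.

39.4 K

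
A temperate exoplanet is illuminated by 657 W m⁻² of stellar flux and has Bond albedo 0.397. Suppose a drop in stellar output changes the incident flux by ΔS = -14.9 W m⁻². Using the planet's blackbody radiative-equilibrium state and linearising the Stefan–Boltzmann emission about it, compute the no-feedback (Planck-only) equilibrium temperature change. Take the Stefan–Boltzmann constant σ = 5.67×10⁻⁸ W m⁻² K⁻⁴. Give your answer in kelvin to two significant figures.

Reference equilibrium: T_e = [S(1−α)/(4σ)]^(1/4) = 204.4 K.
Only a fraction (1−α) is absorbed and it's spread over 4πR², so ΔF = (1−α)ΔS/4 = -2.246 W m⁻².
The Planck feedback parameter is 4σT_e³ = 1.938 W m⁻²/K.
So ΔT₀ = -2.246/1.938 = -1.16 K.

-1.2 K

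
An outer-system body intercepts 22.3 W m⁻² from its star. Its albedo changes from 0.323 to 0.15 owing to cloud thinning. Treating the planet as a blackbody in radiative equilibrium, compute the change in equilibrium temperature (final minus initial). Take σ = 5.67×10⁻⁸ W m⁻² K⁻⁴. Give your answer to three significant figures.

Initial: T₁ = [S(1−0.323)/(4σ)]^(1/4) = 90.33 K.
After:  T₂ = [22.30·0.85/(4σ)]^(1/4) = 95.61 K.
Change: 95.61 − 90.33 = 5.288 K.

5.29 K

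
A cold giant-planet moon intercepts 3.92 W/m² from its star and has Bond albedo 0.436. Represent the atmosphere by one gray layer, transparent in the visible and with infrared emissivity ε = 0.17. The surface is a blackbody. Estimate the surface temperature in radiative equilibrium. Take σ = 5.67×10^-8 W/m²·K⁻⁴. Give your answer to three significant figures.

57.1 K

At the top of the atmosphere, σT_e⁴ = S(1−α)/4 = 0.5527 W/m², giving T_e = 55.88 K.
The surface balance (absorbed SW + ε·downward IR = σT_s⁴) with T_a⁴ = T_s⁴/2 reduces to T_s = T_e·[2/(2−ε)]^¼ = 57.13 K.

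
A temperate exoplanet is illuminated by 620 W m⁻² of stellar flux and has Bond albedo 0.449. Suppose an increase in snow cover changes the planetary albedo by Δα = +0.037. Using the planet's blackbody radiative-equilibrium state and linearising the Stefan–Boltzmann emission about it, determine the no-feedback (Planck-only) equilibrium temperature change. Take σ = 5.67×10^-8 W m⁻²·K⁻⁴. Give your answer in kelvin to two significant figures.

The baseline emission temperature is T_e = 197.0 K.
ΔF = −(S/4)Δα = −(620.0/4)×(+0.037) = -5.735 W m⁻².
Planck response: λ_P = 4σT_e³ = 4·5.67×10⁻⁸·(197.0)³ = 1.734 W m⁻²/K.
Hence the no-feedback warming is ΔF/(4σT_e³) = -3.31 K.

-3.3 kelvin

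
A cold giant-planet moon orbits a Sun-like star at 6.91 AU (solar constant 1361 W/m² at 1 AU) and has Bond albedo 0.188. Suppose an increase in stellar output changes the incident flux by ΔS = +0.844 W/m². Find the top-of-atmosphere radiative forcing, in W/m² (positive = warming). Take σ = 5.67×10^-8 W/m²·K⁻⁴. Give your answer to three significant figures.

0.171 W/m²

Irradiance scales as 1/d², so S = 1361 W/m² × (1/6.91)² = 28.50 W/m².
ΔF = Δ[S(1−α)]/4 = (1−0.188)·+0.844/4 = 0.1713 W/m².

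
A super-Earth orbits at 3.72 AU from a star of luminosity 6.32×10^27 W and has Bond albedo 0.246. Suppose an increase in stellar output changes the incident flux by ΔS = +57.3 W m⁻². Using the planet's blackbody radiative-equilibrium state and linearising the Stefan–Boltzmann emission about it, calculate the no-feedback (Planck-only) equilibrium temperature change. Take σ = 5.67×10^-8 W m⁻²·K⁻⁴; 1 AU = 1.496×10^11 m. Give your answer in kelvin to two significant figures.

d = 3.72 × 1.496×10^11 m = 5.565×10^11 m.
S = L/(4πd²) = 1624 W m⁻².
Unperturbed T_e = [1624·(1−0.246)/(4σ)]^¼ = 271.1 K.
Only a fraction (1−α) is absorbed and it's spread over 4πR², so ΔF = (1−α)ΔS/4 = 10.80 W m⁻².
Planck response: λ_P = 4σT_e³ = 4·5.67×10⁻⁸·(271.1)³ = 4.517 W m⁻²/K.
ΔT₀ = ΔF/λ_P = 10.80/4.517 = 2.39 K.

2.4 K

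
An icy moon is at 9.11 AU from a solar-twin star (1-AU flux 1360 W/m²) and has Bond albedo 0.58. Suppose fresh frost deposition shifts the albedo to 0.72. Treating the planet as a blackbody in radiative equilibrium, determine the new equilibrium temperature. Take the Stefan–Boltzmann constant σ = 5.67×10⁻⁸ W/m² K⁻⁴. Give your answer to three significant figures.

67.1 K

By the inverse-square law, S = 1360/9.11² = 16.39 W/m².
T₂ = [S(1−α₂)/(4σ)]^(1/4) = [16.39·0.28/(4σ)]^(1/4) = 67.07 K.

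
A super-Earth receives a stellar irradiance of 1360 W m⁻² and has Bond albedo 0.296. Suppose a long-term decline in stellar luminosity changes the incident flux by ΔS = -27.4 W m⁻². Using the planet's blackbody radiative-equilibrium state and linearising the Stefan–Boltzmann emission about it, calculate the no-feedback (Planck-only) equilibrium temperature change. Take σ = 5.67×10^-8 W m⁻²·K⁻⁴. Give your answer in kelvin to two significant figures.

-1.3 K

Reference equilibrium: T_e = [S(1−α)/(4σ)]^(1/4) = 254.9 K.
Only a fraction (1−α) is absorbed and it's spread over 4πR², so ΔF = (1−α)ΔS/4 = -4.822 W m⁻².
Planck response: λ_P = 4σT_e³ = 4·5.67×10⁻⁸·(254.9)³ = 3.756 W m⁻²/K.
Hence the no-feedback warming is ΔF/(4σT_e³) = -1.28 K.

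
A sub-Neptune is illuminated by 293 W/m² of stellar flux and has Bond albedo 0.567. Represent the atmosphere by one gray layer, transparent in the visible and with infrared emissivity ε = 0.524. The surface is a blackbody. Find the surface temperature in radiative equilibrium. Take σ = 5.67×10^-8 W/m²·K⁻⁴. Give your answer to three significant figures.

166 K

Effective emission temperature (TOA balance): σT_e⁴ = S(1−α)/4 = 31.72 W/m² → T_e = 153.8 K.
Surface balance with a leaky layer gives σT_s⁴ = σT_e⁴·2/(2−ε), so T_s = T_e·[2/(2−0.524)]^(1/4) = 165.9 K.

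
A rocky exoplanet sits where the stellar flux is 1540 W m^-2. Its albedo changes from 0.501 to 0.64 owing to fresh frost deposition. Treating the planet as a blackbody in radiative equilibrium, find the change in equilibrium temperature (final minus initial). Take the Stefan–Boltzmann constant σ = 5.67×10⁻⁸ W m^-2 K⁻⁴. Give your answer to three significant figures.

-18.9 kelvin

Initial: T₁ = [S(1−0.501)/(4σ)]^(1/4) = 241.3 K.
Final:   T₂ = [S(1−0.64)/(4σ)]^(1/4) = 222.4 K.
ΔT = T₂ − T₁ = -18.91 K.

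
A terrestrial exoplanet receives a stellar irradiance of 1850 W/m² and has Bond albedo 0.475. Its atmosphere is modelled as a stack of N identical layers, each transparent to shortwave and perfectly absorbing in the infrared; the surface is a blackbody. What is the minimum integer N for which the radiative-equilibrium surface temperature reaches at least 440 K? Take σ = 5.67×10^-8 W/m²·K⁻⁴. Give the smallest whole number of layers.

Top-of-atmosphere balance: σT_e⁴ = S(1−α)/4 = 242.8 W/m² → T_e = 255.8 K.
Need (N+1)T_e⁴ ≥ T_s⁴, i.e. N+1 ≥ (440/255.8)⁴ = 8.752.
Rounding up, N = 8.

8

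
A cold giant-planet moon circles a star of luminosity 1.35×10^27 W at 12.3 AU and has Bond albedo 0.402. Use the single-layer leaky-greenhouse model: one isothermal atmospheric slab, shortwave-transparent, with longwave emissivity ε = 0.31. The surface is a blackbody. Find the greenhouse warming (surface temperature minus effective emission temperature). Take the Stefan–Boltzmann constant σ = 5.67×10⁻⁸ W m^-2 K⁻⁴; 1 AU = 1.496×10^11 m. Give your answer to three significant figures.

4.11 K

d = 12.3 × 1.496×10^11 m = 1.840×10^12 m.
S = L/(4πd²) = 31.73 W m^-2.
The planet radiates to space at T_e = [S(1−α)/(4σ)]^(1/4) = 95.64 K.
Surface balance with a leaky layer gives σT_s⁴ = σT_e⁴·2/(2−ε), so T_s = T_e·[2/(2−0.31)]^(1/4) = 99.75 K.
T_s − T_e = 99.75 − 95.64 = 4.113 K.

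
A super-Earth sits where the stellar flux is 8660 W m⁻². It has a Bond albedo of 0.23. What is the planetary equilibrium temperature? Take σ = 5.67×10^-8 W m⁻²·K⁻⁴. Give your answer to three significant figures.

414 kelvin

Absorbed flux (global mean): S(1−α)/4 = 8660·0.77/4 = 1667 W m⁻².
In equilibrium σT⁴ equals this, so T = 414.1 K.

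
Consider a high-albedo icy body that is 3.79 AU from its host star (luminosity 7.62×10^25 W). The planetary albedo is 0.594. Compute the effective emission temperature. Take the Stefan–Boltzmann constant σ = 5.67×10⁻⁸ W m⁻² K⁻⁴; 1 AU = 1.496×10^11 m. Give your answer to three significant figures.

Orbital distance: d = 3.79 AU = 5.670×10^11 m.
Flux at the orbit: S = L/(4πd²) = 7.62×10^25/(4π·(5.67×10^11)²) = 18.86 W m⁻².
Absorbed flux (global mean): S(1−α)/4 = 18.86·0.406/4 = 1.915 W m⁻².
Balancing against σT⁴: T = (1.915/5.67×10⁻⁸)^(1/4) = 76.23 K.

76.2 kelvin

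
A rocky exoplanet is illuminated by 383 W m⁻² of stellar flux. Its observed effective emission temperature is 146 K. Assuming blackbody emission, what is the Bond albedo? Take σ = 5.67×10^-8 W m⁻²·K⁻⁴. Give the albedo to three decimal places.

From σT⁴ = S(1−α)/4 we invert for α: 1−α = 4σT⁴/S.
4σT⁴ = 4·5.67×10⁻⁸·(146)⁴ = 103.1 W m⁻².
Hence α = 1 − 103.1/383.0 = 0.7309.

0.731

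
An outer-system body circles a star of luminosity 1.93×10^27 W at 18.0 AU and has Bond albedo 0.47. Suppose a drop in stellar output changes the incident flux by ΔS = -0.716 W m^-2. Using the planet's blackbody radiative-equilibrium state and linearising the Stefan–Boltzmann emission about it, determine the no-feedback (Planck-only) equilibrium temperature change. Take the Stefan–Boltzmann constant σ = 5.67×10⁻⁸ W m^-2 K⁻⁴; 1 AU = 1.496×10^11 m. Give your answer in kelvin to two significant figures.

Orbital distance: d = 18.0 AU = 2.693×10^12 m.
Flux at the orbit: S = L/(4πd²) = 1.93×10^27/(4π·(2.69×10^12)²) = 21.18 W m^-2.
The baseline emission temperature is T_e = 83.88 K.
TOA radiative forcing: ΔF = (1−α)ΔS/4 = 0.53·(-0.716)/4 = -0.09487 W m^-2.
Planck response: λ_P = 4σT_e³ = 4·5.67×10⁻⁸·(83.88)³ = 0.1338 W m^-2/K.
ΔT₀ = ΔF/λ_P = -0.09487/0.1338 = -0.709 K.

-0.71 kelvin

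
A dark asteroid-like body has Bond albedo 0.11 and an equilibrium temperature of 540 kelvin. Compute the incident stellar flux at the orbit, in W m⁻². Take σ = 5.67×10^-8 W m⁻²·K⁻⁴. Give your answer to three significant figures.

21700 W m⁻²

Invert the energy balance for S: S = 4σT⁴/(1−α).
σT⁴ = 5.67×10⁻⁸·(540)⁴ = 4821 W m⁻².
S = 4·4821/0.89 = 21670 W m⁻².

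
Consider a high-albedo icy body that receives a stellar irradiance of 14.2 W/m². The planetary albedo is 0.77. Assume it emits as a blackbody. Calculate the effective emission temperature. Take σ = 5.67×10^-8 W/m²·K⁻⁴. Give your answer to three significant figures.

61.6 K

The planet absorbs (1−α)S over its disc πR² and re-emits over 4πR², so the mean absorbed flux is (1−0.77)·14.20/4 = 0.8165 W/m².
Set σT⁴ = 0.8165 → T = (0.8165/σ)^(1/4) = 61.60 K.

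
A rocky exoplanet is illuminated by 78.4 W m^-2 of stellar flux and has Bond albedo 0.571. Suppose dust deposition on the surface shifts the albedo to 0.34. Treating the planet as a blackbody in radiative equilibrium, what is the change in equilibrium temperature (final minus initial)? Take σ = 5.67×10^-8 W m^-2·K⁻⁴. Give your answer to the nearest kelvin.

13 kelvin

Before: T₁ = [78.40·0.429/(4σ)]^(1/4) = 110.4 K.
Final:   T₂ = [S(1−0.34)/(4σ)]^(1/4) = 122.9 K.
Change: 122.9 − 110.4 = 12.55 K.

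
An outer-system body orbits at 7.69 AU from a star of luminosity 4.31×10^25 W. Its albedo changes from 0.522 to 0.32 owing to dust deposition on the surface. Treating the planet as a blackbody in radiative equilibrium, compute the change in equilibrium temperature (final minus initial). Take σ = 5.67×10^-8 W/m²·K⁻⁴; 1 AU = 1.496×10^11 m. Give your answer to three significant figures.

4.45 K

Orbital distance: d = 7.69 AU = 1.150×10^12 m.
Spreading L over a sphere of radius d: S = 4.31×10^25/(4π·1.15×10^12²) = 2.592 W/m².
Before: T₁ = [2.592·0.478/(4σ)]^(1/4) = 48.34 K.
After:  T₂ = [2.592·0.68/(4σ)]^(1/4) = 52.80 K.
ΔT = T₂ − T₁ = 4.453 K.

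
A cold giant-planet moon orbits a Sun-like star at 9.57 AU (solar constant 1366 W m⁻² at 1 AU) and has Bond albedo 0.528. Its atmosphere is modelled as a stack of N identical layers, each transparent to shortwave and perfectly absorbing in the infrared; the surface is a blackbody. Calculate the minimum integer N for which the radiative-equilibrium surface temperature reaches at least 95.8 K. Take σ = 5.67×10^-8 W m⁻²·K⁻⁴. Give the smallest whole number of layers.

Irradiance scales as 1/d², so S = 1366 W m⁻² × (1/9.57)² = 14.92 W m⁻².
OLR = S(1−α)/4 = 1.760 W m⁻²; the top layer radiates at T_e = 74.64 K.
Need (N+1)T_e⁴ ≥ T_s⁴, i.e. N+1 ≥ (95.8/74.64)⁴ = 2.714.
The minimum whole number is N = 2.

2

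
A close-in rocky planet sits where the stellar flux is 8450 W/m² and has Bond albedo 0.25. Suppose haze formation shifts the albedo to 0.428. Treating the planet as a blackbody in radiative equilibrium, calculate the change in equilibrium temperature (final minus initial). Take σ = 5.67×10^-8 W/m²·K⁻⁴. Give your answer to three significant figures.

Before: T₁ = [8450·0.75/(4σ)]^(1/4) = 408.9 K.
With α = 0.428, T₂ = 382.1 K.
Change: 382.1 − 408.9 = -26.78 K.

-26.8 K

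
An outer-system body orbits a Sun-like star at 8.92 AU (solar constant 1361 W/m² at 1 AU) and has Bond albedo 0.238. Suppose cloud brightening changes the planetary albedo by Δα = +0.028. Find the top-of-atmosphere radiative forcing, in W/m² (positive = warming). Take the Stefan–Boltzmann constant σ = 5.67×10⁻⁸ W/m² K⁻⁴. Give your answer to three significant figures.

-0.120 W/m²

By the inverse-square law, S = 1361/8.92² = 17.11 W/m².
TOA radiative forcing: ΔF = −S·Δα/4 = −17.11·(+0.028)/4 = -0.1197 W/m².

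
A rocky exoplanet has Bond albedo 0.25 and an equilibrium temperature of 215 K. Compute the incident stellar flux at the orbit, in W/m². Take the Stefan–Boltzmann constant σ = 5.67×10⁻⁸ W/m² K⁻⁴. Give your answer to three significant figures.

646 W/m²

Invert the energy balance for S: S = 4σT⁴/(1−α).
σT⁴ = 5.67×10⁻⁸·(215)⁴ = 121.2 W/m².
S = 4·121.2/0.75 = 646.2 W/m².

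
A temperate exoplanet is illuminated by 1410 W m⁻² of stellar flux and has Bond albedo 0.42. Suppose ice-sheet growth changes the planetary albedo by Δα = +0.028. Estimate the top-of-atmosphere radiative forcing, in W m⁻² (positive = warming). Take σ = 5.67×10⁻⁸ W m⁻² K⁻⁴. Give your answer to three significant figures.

ΔF = −(S/4)Δα = −(1410/4)×(+0.028) = -9.870 W m⁻².

-9.87 W m⁻²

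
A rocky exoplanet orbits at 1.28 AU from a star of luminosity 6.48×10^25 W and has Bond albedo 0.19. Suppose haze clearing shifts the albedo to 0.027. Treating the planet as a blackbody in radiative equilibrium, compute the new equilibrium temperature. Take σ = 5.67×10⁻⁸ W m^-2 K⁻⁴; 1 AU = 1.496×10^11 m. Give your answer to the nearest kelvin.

157 K

d = 1.28 × 1.496×10^11 m = 1.915×10^11 m.
Flux at the orbit: S = L/(4πd²) = 6.48×10^25/(4π·(1.91×10^11)²) = 140.6 W m^-2.
New equilibrium: T₂ = [(1−0.027)·140.6/(4σ)]^(1/4) = 156.7 K.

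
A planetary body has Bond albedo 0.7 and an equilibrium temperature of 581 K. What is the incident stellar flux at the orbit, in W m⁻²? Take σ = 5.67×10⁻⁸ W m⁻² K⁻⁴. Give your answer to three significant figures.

86100 W m⁻²

Invert the energy balance for S: S = 4σT⁴/(1−α).
The emitted flux is σT⁴ = 6461 W m⁻².
So S = 4×6461/(1−0.7) = 86140 W m⁻².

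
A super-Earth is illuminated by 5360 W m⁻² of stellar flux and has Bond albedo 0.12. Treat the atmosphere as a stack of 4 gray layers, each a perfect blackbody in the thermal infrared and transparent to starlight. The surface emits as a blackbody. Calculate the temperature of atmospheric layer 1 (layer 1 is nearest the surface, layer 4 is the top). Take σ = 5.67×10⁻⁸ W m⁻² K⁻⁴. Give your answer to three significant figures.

Top-of-atmosphere balance: σT_e⁴ = S(1−α)/4 = 1179 W m⁻² → T_e = 379.8 K.
Each opaque layer satisfies 2T_j⁴ = T_{j−1}⁴ + T_{j+1}⁴, giving T_k⁴ = (N+1−k)T_e⁴.
T_1 = (4)^(1/4)·379.8 = 537.1 K.

537 kelvin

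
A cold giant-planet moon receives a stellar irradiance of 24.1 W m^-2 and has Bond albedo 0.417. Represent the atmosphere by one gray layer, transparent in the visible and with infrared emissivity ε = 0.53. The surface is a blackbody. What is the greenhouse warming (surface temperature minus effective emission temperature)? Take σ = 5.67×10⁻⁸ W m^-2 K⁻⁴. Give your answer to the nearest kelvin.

7 K

Effective emission temperature (TOA balance): σT_e⁴ = S(1−α)/4 = 3.513 W m^-2 → T_e = 88.72 K.
For a single slab of emissivity ε, T_s⁴ = 2T_e⁴/(2−ε); thus T_s = 88.72·(1.361)^(1/4) = 95.82 K.
Greenhouse warming: T_s − T_e = 7.098 K.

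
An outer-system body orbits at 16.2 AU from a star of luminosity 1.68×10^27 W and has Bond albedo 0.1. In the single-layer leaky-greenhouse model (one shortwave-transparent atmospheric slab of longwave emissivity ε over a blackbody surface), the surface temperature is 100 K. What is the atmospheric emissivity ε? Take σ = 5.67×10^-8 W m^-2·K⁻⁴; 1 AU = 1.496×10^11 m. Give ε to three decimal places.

0.194

Orbital distance: d = 16.2 AU = 2.424×10^12 m.
Flux at the orbit: S = L/(4πd²) = 1.68×10^27/(4π·(2.42×10^12)²) = 22.76 W m^-2.
TOA balance gives T_e = 97.49 K.
Since (2−ε)/2 = (T_e/T_s)⁴ = 0.9032, ε = 0.1935.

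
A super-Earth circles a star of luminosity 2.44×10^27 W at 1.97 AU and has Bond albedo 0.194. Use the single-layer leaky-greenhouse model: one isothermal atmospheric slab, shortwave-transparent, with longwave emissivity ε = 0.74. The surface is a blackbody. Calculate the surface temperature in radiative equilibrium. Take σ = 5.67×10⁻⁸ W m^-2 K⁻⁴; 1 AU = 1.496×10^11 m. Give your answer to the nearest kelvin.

Orbital distance: d = 1.97 AU = 2.947×10^11 m.
Spreading L over a sphere of radius d: S = 2.44×10^27/(4π·2.95×10^11²) = 2236 W m^-2.
At the top of the atmosphere, σT_e⁴ = S(1−α)/4 = 450.5 W m^-2, giving T_e = 298.6 K.
For a single slab of emissivity ε, T_s⁴ = 2T_e⁴/(2−ε); thus T_s = 298.6·(1.587)^(1/4) = 335.1 K.

335 K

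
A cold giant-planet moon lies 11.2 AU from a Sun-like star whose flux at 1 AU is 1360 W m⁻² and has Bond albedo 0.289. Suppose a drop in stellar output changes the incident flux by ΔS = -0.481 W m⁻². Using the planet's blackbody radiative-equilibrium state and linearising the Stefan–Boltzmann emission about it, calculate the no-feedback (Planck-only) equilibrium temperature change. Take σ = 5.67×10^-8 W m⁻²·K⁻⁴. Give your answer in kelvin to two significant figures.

Flux at the orbit: S = 1360/(11.2)² = 10.84 W m⁻².
The baseline emission temperature is T_e = 76.35 K.
TOA radiative forcing: ΔF = (1−α)ΔS/4 = 0.711·(-0.481)/4 = -0.08550 W m⁻².
Linearising σT⁴ gives d(σT⁴)/dT = 4σT_e³ = 0.1010 W m⁻² per K.
ΔT₀ = ΔF/λ_P = -0.08550/0.1010 = -0.847 K.

-0.85 K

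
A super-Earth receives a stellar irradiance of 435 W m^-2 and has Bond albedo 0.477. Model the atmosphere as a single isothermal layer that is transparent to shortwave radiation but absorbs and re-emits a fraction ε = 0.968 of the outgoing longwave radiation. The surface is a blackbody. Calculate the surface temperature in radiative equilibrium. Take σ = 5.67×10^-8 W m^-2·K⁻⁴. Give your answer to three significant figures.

210 K

At the top of the atmosphere, σT_e⁴ = S(1−α)/4 = 56.88 W m^-2, giving T_e = 178.0 K.
The surface balance (absorbed SW + ε·downward IR = σT_s⁴) with T_a⁴ = T_s⁴/2 reduces to T_s = T_e·[2/(2−ε)]^¼ = 210.0 K.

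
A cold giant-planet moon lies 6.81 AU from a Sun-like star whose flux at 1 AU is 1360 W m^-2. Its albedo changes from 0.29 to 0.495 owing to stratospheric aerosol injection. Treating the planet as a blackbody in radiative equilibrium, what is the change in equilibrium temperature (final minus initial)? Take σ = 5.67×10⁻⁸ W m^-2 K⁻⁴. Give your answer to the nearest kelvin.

-8 kelvin

By the inverse-square law, S = 1360/6.81² = 29.33 W m^-2.
Before: T₁ = [29.33·0.71/(4σ)]^(1/4) = 97.88 K.
After:  T₂ = [29.33·0.505/(4σ)]^(1/4) = 89.89 K.
ΔT = T₂ − T₁ = -7.992 K.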